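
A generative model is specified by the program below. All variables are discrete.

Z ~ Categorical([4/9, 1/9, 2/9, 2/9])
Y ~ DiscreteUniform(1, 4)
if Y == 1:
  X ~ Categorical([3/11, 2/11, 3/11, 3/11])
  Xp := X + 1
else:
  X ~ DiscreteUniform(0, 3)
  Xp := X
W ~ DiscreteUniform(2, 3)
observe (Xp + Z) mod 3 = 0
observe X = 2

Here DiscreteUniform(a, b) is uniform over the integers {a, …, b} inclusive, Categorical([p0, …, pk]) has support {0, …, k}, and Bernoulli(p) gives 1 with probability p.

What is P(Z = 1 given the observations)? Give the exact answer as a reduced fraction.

P(Z = 1 | obs) = 11/35

Enumerate traces; 10 have nonzero weight after conditioning:
  (Z=0, Y=1, X=2, W=2) weight 1/66
  (Z=0, Y=1, X=2, W=3) weight 1/66
  (Z=1, Y=2, X=2, W=2) weight 1/288
  (Z=1, Y=2, X=2, W=3) weight 1/288
  (Z=1, Y=3, X=2, W=2) weight 1/288
  (Z=1, Y=3, X=2, W=3) weight 1/288
  (Z=1, Y=4, X=2, W=2) weight 1/288
  (Z=1, Y=4, X=2, W=3) weight 1/288
  (Z=3, Y=1, X=2, W=2) weight 1/132
  … 1 more
Group by Z:
  weight(Z=0) = 1/33
  weight(Z=1) = 1/48
  weight(Z=3) = 1/66
Total weight = 1/33 + 1/48 + 1/66 = 35/528
P(Z=0 | obs) = 1/33 / 35/528 = 16/35
P(Z=1 | obs) = 1/48 / 35/528 = 11/35
P(Z=3 | obs) = 1/66 / 35/528 = 8/35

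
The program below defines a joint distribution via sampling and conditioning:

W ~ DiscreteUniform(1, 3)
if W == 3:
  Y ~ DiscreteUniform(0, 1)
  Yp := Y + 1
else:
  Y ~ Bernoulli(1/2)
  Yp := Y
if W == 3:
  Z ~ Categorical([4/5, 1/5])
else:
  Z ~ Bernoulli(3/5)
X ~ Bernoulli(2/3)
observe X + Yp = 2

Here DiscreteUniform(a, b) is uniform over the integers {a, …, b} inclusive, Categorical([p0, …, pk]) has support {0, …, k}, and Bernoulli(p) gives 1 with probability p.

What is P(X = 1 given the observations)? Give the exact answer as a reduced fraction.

P(X = 1 | obs) = 6/7

Enumerate traces; 8 have nonzero weight after conditioning:
  (W=1, Y=1, Z=0, X=1) weight 2/45
  (W=1, Y=1, Z=1, X=1) weight 1/15
  (W=2, Y=1, Z=0, X=1) weight 2/45
  (W=2, Y=1, Z=1, X=1) weight 1/15
  (W=3, Y=0, Z=0, X=1) weight 4/45
  (W=3, Y=0, Z=1, X=1) weight 1/45
  (W=3, Y=1, Z=0, X=0) weight 2/45
  (W=3, Y=1, Z=1, X=0) weight 1/90
Group by X:
  weight(X=0) = 1/18
  weight(X=1) = 1/3
Total weight = 1/18 + 1/3 = 7/18
P(X=0 | obs) = 1/18 / 7/18 = 1/7
P(X=1 | obs) = 1/3 / 7/18 = 6/7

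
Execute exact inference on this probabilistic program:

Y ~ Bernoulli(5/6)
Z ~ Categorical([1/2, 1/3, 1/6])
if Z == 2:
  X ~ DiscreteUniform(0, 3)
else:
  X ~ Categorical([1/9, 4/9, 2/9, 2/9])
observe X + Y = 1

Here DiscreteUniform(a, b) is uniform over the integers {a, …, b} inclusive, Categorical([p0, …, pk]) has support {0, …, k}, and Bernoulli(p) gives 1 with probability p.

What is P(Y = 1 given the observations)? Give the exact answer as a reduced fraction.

Enumerate traces; 6 have nonzero weight after conditioning:
  (Y=0, Z=0, X=1) weight 1/27
  (Y=0, Z=1, X=1) weight 2/81
  (Y=0, Z=2, X=1) weight 1/144
  (Y=1, Z=0, X=0) weight 5/108
  (Y=1, Z=1, X=0) weight 5/162
  (Y=1, Z=2, X=0) weight 5/144
Group by Y:
  weight(Y=0) = 89/1296
  weight(Y=1) = 145/1296
Total weight = 89/1296 + 145/1296 = 13/72
P(Y=0 | obs) = 89/1296 / 13/72 = 89/234
P(Y=1 | obs) = 145/1296 / 13/72 = 145/234

P(Y = 1 | obs) = 145/234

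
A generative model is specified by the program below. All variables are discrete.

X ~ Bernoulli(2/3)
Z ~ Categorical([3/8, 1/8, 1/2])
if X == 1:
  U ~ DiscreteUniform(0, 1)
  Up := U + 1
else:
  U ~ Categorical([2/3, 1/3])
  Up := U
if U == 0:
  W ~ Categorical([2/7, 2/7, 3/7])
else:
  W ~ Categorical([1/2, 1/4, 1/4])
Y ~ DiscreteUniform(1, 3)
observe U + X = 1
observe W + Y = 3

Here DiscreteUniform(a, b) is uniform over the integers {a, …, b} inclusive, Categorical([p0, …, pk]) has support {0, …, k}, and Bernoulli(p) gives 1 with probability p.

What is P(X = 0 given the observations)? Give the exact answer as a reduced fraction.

Enumerate traces; 18 have nonzero weight after conditioning:
  (X=0, Z=0, U=1, W=0, Y=3) weight 1/144
  (X=0, Z=0, U=1, W=1, Y=2) weight 1/288
  (X=0, Z=0, U=1, W=2, Y=1) weight 1/288
  (X=0, Z=1, U=1, W=0, Y=3) weight 1/432
  (X=0, Z=1, U=1, W=1, Y=2) weight 1/864
  (X=0, Z=1, U=1, W=2, Y=1) weight 1/864
  (X=0, Z=2, U=1, W=0, Y=3) weight 1/108
  (X=0, Z=2, U=1, W=1, Y=2) weight 1/216
  (X=1, Z=0, U=0, W=0, Y=3) weight 1/84
  … 9 more
Group by X:
  weight(X=0) = 1/27
  weight(X=1) = 1/9
Total weight = 1/27 + 1/9 = 4/27
P(X=0 | obs) = 1/27 / 4/27 = 1/4
P(X=1 | obs) = 1/9 / 4/27 = 3/4

P(X = 0 | obs) = 1/4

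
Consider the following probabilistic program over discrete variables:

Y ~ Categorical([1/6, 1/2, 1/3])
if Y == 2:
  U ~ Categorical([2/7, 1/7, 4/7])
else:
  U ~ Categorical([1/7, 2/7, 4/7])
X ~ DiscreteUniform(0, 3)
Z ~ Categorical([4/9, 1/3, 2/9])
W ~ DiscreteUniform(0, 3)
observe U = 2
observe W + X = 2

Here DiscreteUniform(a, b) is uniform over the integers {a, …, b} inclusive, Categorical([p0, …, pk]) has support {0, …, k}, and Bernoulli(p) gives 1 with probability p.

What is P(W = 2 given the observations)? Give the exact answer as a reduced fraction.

Enumerate traces; 27 have nonzero weight after conditioning:
  (Y=0, U=2, X=0, Z=0, W=2) weight 1/378
  (Y=0, U=2, X=0, Z=1, W=2) weight 1/504
  (Y=0, U=2, X=0, Z=2, W=2) weight 1/756
  (Y=0, U=2, X=1, Z=0, W=1) weight 1/378
  (Y=0, U=2, X=1, Z=1, W=1) weight 1/504
  (Y=0, U=2, X=1, Z=2, W=1) weight 1/756
  (Y=0, U=2, X=2, Z=0, W=0) weight 1/378
  (Y=0, U=2, X=2, Z=1, W=0) weight 1/504
  … 19 more
Group by W:
  weight(W=0) = 1/28
  weight(W=1) = 1/28
  weight(W=2) = 1/28
Total weight = 1/28 + 1/28 + 1/28 = 3/28
P(W=0 | obs) = 1/28 / 3/28 = 1/3
P(W=1 | obs) = 1/28 / 3/28 = 1/3
P(W=2 | obs) = 1/28 / 3/28 = 1/3

P(W = 2 | obs) = 1/3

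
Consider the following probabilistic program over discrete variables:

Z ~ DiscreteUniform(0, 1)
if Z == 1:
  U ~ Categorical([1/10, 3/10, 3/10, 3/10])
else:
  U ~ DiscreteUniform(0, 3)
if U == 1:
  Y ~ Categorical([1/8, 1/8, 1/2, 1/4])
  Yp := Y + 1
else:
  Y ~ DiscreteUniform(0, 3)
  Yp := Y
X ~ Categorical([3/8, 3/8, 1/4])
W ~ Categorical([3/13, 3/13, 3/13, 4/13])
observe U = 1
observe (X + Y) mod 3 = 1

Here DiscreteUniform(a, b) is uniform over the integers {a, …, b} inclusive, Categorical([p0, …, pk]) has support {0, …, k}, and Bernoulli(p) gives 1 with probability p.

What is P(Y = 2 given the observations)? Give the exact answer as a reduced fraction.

Enumerate traces; 32 have nonzero weight after conditioning:
  (Z=0, U=1, Y=0, X=1, W=0) weight 9/6656
  (Z=0, U=1, Y=0, X=1, W=1) weight 9/6656
  (Z=0, U=1, Y=0, X=1, W=2) weight 9/6656
  (Z=0, U=1, Y=0, X=1, W=3) weight 3/1664
  (Z=0, U=1, Y=1, X=0, W=0) weight 9/6656
  (Z=0, U=1, Y=1, X=0, W=1) weight 9/6656
  (Z=0, U=1, Y=1, X=0, W=2) weight 9/6656
  (Z=0, U=1, Y=1, X=0, W=3) weight 3/1664
  (Z=0, U=1, Y=2, X=2, W=0) weight 3/832
  (Z=0, U=1, Y=3, X=1, W=0) weight 9/3328
  … 22 more
Group by Y:
  weight(Y=0) = 33/2560
  weight(Y=1) = 33/2560
  weight(Y=2) = 11/320
  weight(Y=3) = 33/1280
Total weight = 33/2560 + 33/2560 + 11/320 + 33/1280 = 11/128
P(Y=0 | obs) = 33/2560 / 11/128 = 3/20
P(Y=1 | obs) = 33/2560 / 11/128 = 3/20
P(Y=2 | obs) = 11/320 / 11/128 = 2/5
P(Y=3 | obs) = 33/1280 / 11/128 = 3/10

P(Y = 2 | obs) = 2/5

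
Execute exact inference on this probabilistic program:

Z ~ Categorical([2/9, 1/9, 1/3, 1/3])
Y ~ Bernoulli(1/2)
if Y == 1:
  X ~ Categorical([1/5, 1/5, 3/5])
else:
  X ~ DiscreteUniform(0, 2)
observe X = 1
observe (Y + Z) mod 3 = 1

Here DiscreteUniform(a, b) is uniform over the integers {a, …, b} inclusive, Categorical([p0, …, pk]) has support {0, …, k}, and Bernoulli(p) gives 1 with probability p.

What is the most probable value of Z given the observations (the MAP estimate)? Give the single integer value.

argmax_v P(Z = v | obs) = 3

Enumerate traces; 3 have nonzero weight after conditioning:
  (Z=0, Y=1, X=1) weight 1/45
  (Z=1, Y=0, X=1) weight 1/54
  (Z=3, Y=1, X=1) weight 1/30
Group by Z:
  weight(Z=0) = 1/45
  weight(Z=1) = 1/54
  weight(Z=3) = 1/30
Total weight = 1/45 + 1/54 + 1/30 = 2/27
P(Z=0 | obs) = 1/45 / 2/27 = 3/10
P(Z=1 | obs) = 1/54 / 2/27 = 1/4
P(Z=3 | obs) = 1/30 / 2/27 = 9/20
argmax = 3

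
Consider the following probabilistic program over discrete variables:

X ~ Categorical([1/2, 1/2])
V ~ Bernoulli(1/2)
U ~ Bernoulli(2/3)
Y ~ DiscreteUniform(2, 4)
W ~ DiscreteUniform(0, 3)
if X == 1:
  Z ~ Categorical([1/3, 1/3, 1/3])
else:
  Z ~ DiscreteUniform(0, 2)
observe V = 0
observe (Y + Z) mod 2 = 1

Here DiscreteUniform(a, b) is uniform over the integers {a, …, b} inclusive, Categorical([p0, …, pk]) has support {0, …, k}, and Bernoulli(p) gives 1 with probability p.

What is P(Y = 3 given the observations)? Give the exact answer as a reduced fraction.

P(Y = 3 | obs) = 1/2

Enumerate traces; 64 have nonzero weight after conditioning:
  (X=0, V=0, U=0, Y=2, W=0, Z=1) weight 1/432
  (X=0, V=0, U=0, Y=2, W=1, Z=1) weight 1/432
  (X=0, V=0, U=0, Y=2, W=2, Z=1) weight 1/432
  (X=0, V=0, U=0, Y=2, W=3, Z=1) weight 1/432
  (X=0, V=0, U=0, Y=3, W=0, Z=0) weight 1/432
  (X=0, V=0, U=0, Y=3, W=0, Z=2) weight 1/432
  (X=0, V=0, U=0, Y=3, W=1, Z=0) weight 1/432
  (X=0, V=0, U=0, Y=3, W=1, Z=2) weight 1/432
  (X=0, V=0, U=0, Y=4, W=0, Z=1) weight 1/432
  … 55 more
Group by Y:
  weight(Y=2) = 1/18
  weight(Y=3) = 1/9
  weight(Y=4) = 1/18
Total weight = 1/18 + 1/9 + 1/18 = 2/9
P(Y=2 | obs) = 1/18 / 2/9 = 1/4
P(Y=3 | obs) = 1/9 / 2/9 = 1/2
P(Y=4 | obs) = 1/18 / 2/9 = 1/4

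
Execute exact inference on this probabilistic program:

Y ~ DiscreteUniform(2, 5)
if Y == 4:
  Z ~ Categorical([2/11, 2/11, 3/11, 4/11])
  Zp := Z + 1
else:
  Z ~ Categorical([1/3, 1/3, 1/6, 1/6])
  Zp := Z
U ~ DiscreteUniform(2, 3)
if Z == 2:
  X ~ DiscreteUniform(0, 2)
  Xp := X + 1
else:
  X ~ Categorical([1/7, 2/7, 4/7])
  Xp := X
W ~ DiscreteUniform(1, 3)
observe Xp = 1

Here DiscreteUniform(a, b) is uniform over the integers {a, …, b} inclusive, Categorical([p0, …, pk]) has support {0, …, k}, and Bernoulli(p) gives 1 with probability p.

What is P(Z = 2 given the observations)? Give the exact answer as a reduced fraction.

Enumerate traces; 96 have nonzero weight after conditioning:
  (Y=2, Z=0, U=2, X=1, W=1) weight 1/252
  (Y=2, Z=0, U=2, X=1, W=2) weight 1/252
  (Y=2, Z=0, U=2, X=1, W=3) weight 1/252
  (Y=2, Z=0, U=3, X=1, W=1) weight 1/252
  (Y=2, Z=0, U=3, X=1, W=2) weight 1/252
  (Y=2, Z=0, U=3, X=1, W=3) weight 1/252
  (Y=2, Z=1, U=2, X=1, W=1) weight 1/252
  (Y=2, Z=1, U=2, X=1, W=2) weight 1/252
  (Y=2, Z=2, U=2, X=0, W=1) weight 1/432
  (Y=2, Z=3, U=2, X=1, W=1) weight 1/504
  … 86 more
Group by Z:
  weight(Z=0) = 13/154
  weight(Z=1) = 13/154
  weight(Z=2) = 17/264
  weight(Z=3) = 19/308
Total weight = 13/154 + 13/154 + 17/264 + 19/308 = 545/1848
P(Z=0 | obs) = 13/154 / 545/1848 = 156/545
P(Z=1 | obs) = 13/154 / 545/1848 = 156/545
P(Z=2 | obs) = 17/264 / 545/1848 = 119/545
P(Z=3 | obs) = 19/308 / 545/1848 = 114/545

P(Z = 2 | obs) = 119/545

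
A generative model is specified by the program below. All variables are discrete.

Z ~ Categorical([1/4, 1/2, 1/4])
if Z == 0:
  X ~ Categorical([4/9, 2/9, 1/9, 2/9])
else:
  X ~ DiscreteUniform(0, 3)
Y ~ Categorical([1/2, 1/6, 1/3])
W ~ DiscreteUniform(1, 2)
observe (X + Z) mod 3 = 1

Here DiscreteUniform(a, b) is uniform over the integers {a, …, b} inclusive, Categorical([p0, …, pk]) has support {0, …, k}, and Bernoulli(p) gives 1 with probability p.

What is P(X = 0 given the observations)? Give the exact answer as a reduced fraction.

P(X = 0 | obs) = 18/53

Enumerate traces; 24 have nonzero weight after conditioning:
  (Z=0, X=1, Y=0, W=1) weight 1/72
  (Z=0, X=1, Y=0, W=2) weight 1/72
  (Z=0, X=1, Y=1, W=1) weight 1/216
  (Z=0, X=1, Y=1, W=2) weight 1/216
  (Z=0, X=1, Y=2, W=1) weight 1/108
  (Z=0, X=1, Y=2, W=2) weight 1/108
  (Z=1, X=0, Y=0, W=1) weight 1/32
  (Z=1, X=0, Y=0, W=2) weight 1/32
  (Z=1, X=3, Y=0, W=1) weight 1/32
  (Z=2, X=2, Y=0, W=1) weight 1/64
  … 14 more
Group by X:
  weight(X=0) = 1/8
  weight(X=1) = 1/18
  weight(X=2) = 1/16
  weight(X=3) = 1/8
Total weight = 1/8 + 1/18 + 1/16 + 1/8 = 53/144
P(X=0 | obs) = 1/8 / 53/144 = 18/53
P(X=1 | obs) = 1/18 / 53/144 = 8/53
P(X=2 | obs) = 1/16 / 53/144 = 9/53
P(X=3 | obs) = 1/8 / 53/144 = 18/53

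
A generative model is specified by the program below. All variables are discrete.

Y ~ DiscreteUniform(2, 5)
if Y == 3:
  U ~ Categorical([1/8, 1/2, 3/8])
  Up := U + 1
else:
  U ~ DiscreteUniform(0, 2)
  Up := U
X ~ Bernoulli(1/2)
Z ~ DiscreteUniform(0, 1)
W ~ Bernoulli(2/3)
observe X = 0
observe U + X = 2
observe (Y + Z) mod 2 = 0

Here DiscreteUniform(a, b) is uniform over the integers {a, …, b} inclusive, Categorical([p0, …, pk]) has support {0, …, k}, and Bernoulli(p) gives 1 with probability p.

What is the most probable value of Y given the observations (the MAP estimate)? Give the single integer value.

argmax_v P(Y = v | obs) = 3

Enumerate traces; 8 have nonzero weight after conditioning:
  (Y=2, U=2, X=0, Z=0, W=0) weight 1/144
  (Y=2, U=2, X=0, Z=0, W=1) weight 1/72
  (Y=3, U=2, X=0, Z=1, W=0) weight 1/128
  (Y=3, U=2, X=0, Z=1, W=1) weight 1/64
  (Y=4, U=2, X=0, Z=0, W=0) weight 1/144
  (Y=4, U=2, X=0, Z=0, W=1) weight 1/72
  (Y=5, U=2, X=0, Z=1, W=0) weight 1/144
  (Y=5, U=2, X=0, Z=1, W=1) weight 1/72
Group by Y:
  weight(Y=2) = 1/48
  weight(Y=3) = 3/128
  weight(Y=4) = 1/48
  weight(Y=5) = 1/48
Total weight = 1/48 + 3/128 + 1/48 + 1/48 = 11/128
P(Y=2 | obs) = 1/48 / 11/128 = 8/33
P(Y=3 | obs) = 3/128 / 11/128 = 3/11
P(Y=4 | obs) = 1/48 / 11/128 = 8/33
P(Y=5 | obs) = 1/48 / 11/128 = 8/33
argmax = 3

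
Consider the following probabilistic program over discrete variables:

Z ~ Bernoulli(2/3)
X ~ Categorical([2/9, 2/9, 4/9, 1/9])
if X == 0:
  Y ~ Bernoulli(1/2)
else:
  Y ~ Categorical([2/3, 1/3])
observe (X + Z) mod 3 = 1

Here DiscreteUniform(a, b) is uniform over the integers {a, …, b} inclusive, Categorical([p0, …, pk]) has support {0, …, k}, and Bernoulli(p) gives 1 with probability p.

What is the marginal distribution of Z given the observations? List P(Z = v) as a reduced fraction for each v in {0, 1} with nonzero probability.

P(Z=0) = 1/4, P(Z=1) = 3/4

Enumerate traces; 6 have nonzero weight after conditioning:
  (Z=0, X=1, Y=0) weight 4/81
  (Z=0, X=1, Y=1) weight 2/81
  (Z=1, X=0, Y=0) weight 2/27
  (Z=1, X=0, Y=1) weight 2/27
  (Z=1, X=3, Y=0) weight 4/81
  (Z=1, X=3, Y=1) weight 2/81
Group by Z:
  weight(Z=0) = 2/27
  weight(Z=1) = 2/9
Total weight = 2/27 + 2/9 = 8/27
P(Z=0 | obs) = 2/27 / 8/27 = 1/4
P(Z=1 | obs) = 2/9 / 8/27 = 3/4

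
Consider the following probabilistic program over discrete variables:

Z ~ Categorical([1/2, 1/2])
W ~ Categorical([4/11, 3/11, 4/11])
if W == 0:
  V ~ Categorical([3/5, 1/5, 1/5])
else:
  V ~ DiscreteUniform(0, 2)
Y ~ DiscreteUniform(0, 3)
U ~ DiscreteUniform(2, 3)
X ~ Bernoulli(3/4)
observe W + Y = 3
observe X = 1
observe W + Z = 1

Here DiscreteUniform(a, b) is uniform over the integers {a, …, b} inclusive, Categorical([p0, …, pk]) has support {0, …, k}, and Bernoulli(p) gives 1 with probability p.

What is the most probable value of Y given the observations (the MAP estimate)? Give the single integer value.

argmax_v P(Y = v | obs) = 3

Enumerate traces; 12 have nonzero weight after conditioning:
  (Z=0, W=1, V=0, Y=2, U=2, X=1) weight 3/704
  (Z=0, W=1, V=0, Y=2, U=3, X=1) weight 3/704
  (Z=0, W=1, V=1, Y=2, U=2, X=1) weight 3/704
  (Z=0, W=1, V=1, Y=2, U=3, X=1) weight 3/704
  (Z=0, W=1, V=2, Y=2, U=2, X=1) weight 3/704
  (Z=0, W=1, V=2, Y=2, U=3, X=1) weight 3/704
  (Z=1, W=0, V=0, Y=3, U=2, X=1) weight 9/880
  (Z=1, W=0, V=0, Y=3, U=3, X=1) weight 9/880
  … 4 more
Group by Y:
  weight(Y=2) = 9/352
  weight(Y=3) = 3/88
Total weight = 9/352 + 3/88 = 21/352
P(Y=2 | obs) = 9/352 / 21/352 = 3/7
P(Y=3 | obs) = 3/88 / 21/352 = 4/7
argmax = 3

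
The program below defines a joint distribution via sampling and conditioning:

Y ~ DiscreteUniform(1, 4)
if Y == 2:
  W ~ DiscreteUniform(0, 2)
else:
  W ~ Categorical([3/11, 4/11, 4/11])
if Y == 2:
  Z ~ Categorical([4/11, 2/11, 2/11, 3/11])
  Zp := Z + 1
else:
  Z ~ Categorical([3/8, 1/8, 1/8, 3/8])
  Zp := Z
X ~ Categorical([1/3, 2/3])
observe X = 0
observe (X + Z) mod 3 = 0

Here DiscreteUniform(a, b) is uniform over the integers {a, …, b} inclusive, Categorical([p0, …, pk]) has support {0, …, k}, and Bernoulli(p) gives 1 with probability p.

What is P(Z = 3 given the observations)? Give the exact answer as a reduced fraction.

Enumerate traces; 24 have nonzero weight after conditioning:
  (Y=1, W=0, Z=0, X=0) weight 3/352
  (Y=1, W=0, Z=3, X=0) weight 3/352
  (Y=1, W=1, Z=0, X=0) weight 1/88
  (Y=1, W=1, Z=3, X=0) weight 1/88
  (Y=1, W=2, Z=0, X=0) weight 1/88
  (Y=1, W=2, Z=3, X=0) weight 1/88
  (Y=2, W=0, Z=0, X=0) weight 1/99
  (Y=2, W=0, Z=3, X=0) weight 1/132
  … 16 more
Group by Z:
  weight(Z=0) = 131/1056
  weight(Z=3) = 41/352
Total weight = 131/1056 + 41/352 = 127/528
P(Z=0 | obs) = 131/1056 / 127/528 = 131/254
P(Z=3 | obs) = 41/352 / 127/528 = 123/254

P(Z = 3 | obs) = 123/254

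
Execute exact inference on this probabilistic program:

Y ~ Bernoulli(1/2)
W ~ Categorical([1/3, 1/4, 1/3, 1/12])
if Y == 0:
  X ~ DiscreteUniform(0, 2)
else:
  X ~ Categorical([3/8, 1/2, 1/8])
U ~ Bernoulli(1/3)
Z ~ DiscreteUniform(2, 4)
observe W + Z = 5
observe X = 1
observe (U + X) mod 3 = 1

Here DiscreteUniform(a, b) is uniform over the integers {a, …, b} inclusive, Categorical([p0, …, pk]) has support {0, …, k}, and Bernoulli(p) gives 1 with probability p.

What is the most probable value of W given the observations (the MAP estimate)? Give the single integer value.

Enumerate traces; 6 have nonzero weight after conditioning:
  (Y=0, W=1, X=1, U=0, Z=4) weight 1/108
  (Y=0, W=2, X=1, U=0, Z=3) weight 1/81
  (Y=0, W=3, X=1, U=0, Z=2) weight 1/324
  (Y=1, W=1, X=1, U=0, Z=4) weight 1/72
  (Y=1, W=2, X=1, U=0, Z=3) weight 1/54
  (Y=1, W=3, X=1, U=0, Z=2) weight 1/216
Group by W:
  weight(W=1) = 5/216
  weight(W=2) = 5/162
  weight(W=3) = 5/648
Total weight = 5/216 + 5/162 + 5/648 = 5/81
P(W=1 | obs) = 5/216 / 5/81 = 3/8
P(W=2 | obs) = 5/162 / 5/81 = 1/2
P(W=3 | obs) = 5/648 / 5/81 = 1/8
argmax = 2

argmax_v P(W = v | obs) = 2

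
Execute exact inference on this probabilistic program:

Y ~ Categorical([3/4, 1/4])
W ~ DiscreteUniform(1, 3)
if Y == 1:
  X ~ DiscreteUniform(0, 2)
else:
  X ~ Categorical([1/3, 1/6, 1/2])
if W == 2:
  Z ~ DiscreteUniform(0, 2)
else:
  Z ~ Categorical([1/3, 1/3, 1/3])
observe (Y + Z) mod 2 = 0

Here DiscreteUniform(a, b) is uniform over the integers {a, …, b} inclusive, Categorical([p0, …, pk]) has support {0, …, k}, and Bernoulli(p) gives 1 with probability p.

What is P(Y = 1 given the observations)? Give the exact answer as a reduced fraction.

P(Y = 1 | obs) = 1/7

Enumerate traces; 27 have nonzero weight after conditioning:
  (Y=0, W=1, X=0, Z=0) weight 1/36
  (Y=0, W=1, X=0, Z=2) weight 1/36
  (Y=0, W=1, X=1, Z=0) weight 1/72
  (Y=0, W=1, X=1, Z=2) weight 1/72
  (Y=0, W=1, X=2, Z=0) weight 1/24
  (Y=0, W=1, X=2, Z=2) weight 1/24
  (Y=0, W=2, X=0, Z=0) weight 1/36
  (Y=0, W=2, X=0, Z=2) weight 1/36
  (Y=1, W=1, X=0, Z=1) weight 1/108
  … 18 more
Group by Y:
  weight(Y=0) = 1/2
  weight(Y=1) = 1/12
Total weight = 1/2 + 1/12 = 7/12
P(Y=0 | obs) = 1/2 / 7/12 = 6/7
P(Y=1 | obs) = 1/12 / 7/12 = 1/7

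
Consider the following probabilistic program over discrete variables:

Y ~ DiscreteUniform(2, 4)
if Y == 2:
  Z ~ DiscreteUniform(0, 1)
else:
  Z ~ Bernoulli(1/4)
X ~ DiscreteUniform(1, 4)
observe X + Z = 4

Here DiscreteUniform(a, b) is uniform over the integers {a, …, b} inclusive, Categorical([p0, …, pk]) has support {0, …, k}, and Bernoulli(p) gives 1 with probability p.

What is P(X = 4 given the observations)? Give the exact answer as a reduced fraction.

P(X = 4 | obs) = 2/3

Enumerate traces; 6 have nonzero weight after conditioning:
  (Y=2, Z=0, X=4) weight 1/24
  (Y=2, Z=1, X=3) weight 1/24
  (Y=3, Z=0, X=4) weight 1/16
  (Y=3, Z=1, X=3) weight 1/48
  (Y=4, Z=0, X=4) weight 1/16
  (Y=4, Z=1, X=3) weight 1/48
Group by X:
  weight(X=3) = 1/12
  weight(X=4) = 1/6
Total weight = 1/12 + 1/6 = 1/4
P(X=3 | obs) = 1/12 / 1/4 = 1/3
P(X=4 | obs) = 1/6 / 1/4 = 2/3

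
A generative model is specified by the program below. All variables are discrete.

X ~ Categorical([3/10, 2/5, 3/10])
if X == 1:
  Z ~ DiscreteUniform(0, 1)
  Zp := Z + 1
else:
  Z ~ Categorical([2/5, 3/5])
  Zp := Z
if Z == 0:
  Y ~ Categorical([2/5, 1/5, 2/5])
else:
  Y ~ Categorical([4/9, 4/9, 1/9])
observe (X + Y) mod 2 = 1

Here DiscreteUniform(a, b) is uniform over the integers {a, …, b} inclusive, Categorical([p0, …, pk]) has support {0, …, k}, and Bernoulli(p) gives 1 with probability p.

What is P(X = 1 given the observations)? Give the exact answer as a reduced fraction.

Enumerate traces; 8 have nonzero weight after conditioning:
  (X=0, Z=0, Y=1) weight 3/125
  (X=0, Z=1, Y=1) weight 2/25
  (X=1, Z=0, Y=0) weight 2/25
  (X=1, Z=0, Y=2) weight 2/25
  (X=1, Z=1, Y=0) weight 4/45
  (X=1, Z=1, Y=2) weight 1/45
  (X=2, Z=0, Y=1) weight 3/125
  (X=2, Z=1, Y=1) weight 2/25
Group by X:
  weight(X=0) = 13/125
  weight(X=1) = 61/225
  weight(X=2) = 13/125
Total weight = 13/125 + 61/225 + 13/125 = 539/1125
P(X=0 | obs) = 13/125 / 539/1125 = 117/539
P(X=1 | obs) = 61/225 / 539/1125 = 305/539
P(X=2 | obs) = 13/125 / 539/1125 = 117/539

P(X = 1 | obs) = 305/539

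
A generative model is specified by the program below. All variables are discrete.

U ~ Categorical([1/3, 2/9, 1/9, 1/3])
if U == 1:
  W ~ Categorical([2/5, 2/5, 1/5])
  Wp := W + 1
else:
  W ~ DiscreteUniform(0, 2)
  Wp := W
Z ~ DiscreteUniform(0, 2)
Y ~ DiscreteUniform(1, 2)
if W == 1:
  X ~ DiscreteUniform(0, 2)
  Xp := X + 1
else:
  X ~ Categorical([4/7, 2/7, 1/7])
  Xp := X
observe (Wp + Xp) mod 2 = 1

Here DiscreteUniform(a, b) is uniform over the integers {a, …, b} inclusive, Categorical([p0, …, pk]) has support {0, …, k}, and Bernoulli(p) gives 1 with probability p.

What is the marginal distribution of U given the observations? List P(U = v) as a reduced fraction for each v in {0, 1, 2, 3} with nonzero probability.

Enumerate traces; 90 have nonzero weight after conditioning:
  (U=0, W=0, Z=0, Y=1, X=1) weight 1/189
  (U=0, W=0, Z=0, Y=2, X=1) weight 1/189
  (U=0, W=0, Z=1, Y=1, X=1) weight 1/189
  (U=0, W=0, Z=1, Y=2, X=1) weight 1/189
  (U=0, W=0, Z=2, Y=1, X=1) weight 1/189
  (U=0, W=0, Z=2, Y=2, X=1) weight 1/189
  (U=0, W=1, Z=0, Y=1, X=1) weight 1/162
  (U=0, W=1, Z=0, Y=2, X=1) weight 1/162
  (U=1, W=0, Z=0, Y=1, X=0) weight 8/945
  (U=2, W=0, Z=0, Y=1, X=1) weight 1/567
  … 80 more
Group by U:
  weight(U=0) = 19/189
  weight(U=1) = 146/945
  weight(U=2) = 19/567
  weight(U=3) = 19/189
Total weight = 19/189 + 146/945 + 19/567 + 19/189 = 1103/2835
P(U=0 | obs) = 19/189 / 1103/2835 = 285/1103
P(U=1 | obs) = 146/945 / 1103/2835 = 438/1103
P(U=2 | obs) = 19/567 / 1103/2835 = 95/1103
P(U=3 | obs) = 19/189 / 1103/2835 = 285/1103

P(U=0) = 285/1103, P(U=1) = 438/1103, P(U=2) = 95/1103, P(U=3) = 285/1103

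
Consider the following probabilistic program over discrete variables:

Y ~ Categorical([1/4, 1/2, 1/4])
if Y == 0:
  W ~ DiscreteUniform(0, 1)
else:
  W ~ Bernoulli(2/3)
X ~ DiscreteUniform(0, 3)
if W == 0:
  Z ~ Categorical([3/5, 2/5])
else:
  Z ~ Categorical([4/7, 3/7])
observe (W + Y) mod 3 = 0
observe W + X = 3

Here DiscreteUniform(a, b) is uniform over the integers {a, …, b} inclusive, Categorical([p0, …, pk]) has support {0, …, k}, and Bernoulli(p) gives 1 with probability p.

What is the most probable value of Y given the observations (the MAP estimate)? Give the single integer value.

argmax_v P(Y = v | obs) = 2

Enumerate traces; 4 have nonzero weight after conditioning:
  (Y=0, W=0, X=3, Z=0) weight 3/160
  (Y=0, W=0, X=3, Z=1) weight 1/80
  (Y=2, W=1, X=2, Z=0) weight 1/42
  (Y=2, W=1, X=2, Z=1) weight 1/56
Group by Y:
  weight(Y=0) = 1/32
  weight(Y=2) = 1/24
Total weight = 1/32 + 1/24 = 7/96
P(Y=0 | obs) = 1/32 / 7/96 = 3/7
P(Y=2 | obs) = 1/24 / 7/96 = 4/7
argmax = 2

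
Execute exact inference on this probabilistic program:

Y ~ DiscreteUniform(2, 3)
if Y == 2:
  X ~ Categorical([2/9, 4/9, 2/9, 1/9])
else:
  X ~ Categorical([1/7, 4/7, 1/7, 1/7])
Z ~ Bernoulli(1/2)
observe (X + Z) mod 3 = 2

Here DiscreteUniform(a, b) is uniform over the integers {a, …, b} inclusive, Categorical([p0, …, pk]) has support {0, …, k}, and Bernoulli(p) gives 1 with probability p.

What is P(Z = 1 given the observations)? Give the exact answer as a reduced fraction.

Enumerate traces; 4 have nonzero weight after conditioning:
  (Y=2, X=1, Z=1) weight 1/9
  (Y=2, X=2, Z=0) weight 1/18
  (Y=3, X=1, Z=1) weight 1/7
  (Y=3, X=2, Z=0) weight 1/28
Group by Z:
  weight(Z=0) = 23/252
  weight(Z=1) = 16/63
Total weight = 23/252 + 16/63 = 29/84
P(Z=0 | obs) = 23/252 / 29/84 = 23/87
P(Z=1 | obs) = 16/63 / 29/84 = 64/87

P(Z = 1 | obs) = 64/87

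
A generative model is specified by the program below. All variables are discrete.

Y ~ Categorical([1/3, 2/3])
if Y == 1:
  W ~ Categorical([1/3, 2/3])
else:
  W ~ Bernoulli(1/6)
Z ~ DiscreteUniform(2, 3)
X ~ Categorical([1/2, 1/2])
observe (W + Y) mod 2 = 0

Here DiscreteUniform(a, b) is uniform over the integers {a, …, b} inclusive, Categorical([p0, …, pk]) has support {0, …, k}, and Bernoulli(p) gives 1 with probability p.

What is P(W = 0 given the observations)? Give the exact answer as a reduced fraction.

P(W = 0 | obs) = 5/13

Enumerate traces; 8 have nonzero weight after conditioning:
  (Y=0, W=0, Z=2, X=0) weight 5/72
  (Y=0, W=0, Z=2, X=1) weight 5/72
  (Y=0, W=0, Z=3, X=0) weight 5/72
  (Y=0, W=0, Z=3, X=1) weight 5/72
  (Y=1, W=1, Z=2, X=0) weight 1/9
  (Y=1, W=1, Z=2, X=1) weight 1/9
  (Y=1, W=1, Z=3, X=0) weight 1/9
  (Y=1, W=1, Z=3, X=1) weight 1/9
Group by W:
  weight(W=0) = 5/18
  weight(W=1) = 4/9
Total weight = 5/18 + 4/9 = 13/18
P(W=0 | obs) = 5/18 / 13/18 = 5/13
P(W=1 | obs) = 4/9 / 13/18 = 8/13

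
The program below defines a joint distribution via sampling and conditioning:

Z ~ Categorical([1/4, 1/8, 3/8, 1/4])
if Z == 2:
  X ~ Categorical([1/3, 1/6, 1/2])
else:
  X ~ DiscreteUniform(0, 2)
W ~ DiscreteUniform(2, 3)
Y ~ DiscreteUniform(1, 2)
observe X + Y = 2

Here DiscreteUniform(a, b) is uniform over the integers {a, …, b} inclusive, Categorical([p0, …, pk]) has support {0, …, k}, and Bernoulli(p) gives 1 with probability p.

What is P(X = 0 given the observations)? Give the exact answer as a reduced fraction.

P(X = 0 | obs) = 16/29

Enumerate traces; 16 have nonzero weight after conditioning:
  (Z=0, X=0, W=2, Y=2) weight 1/48
  (Z=0, X=0, W=3, Y=2) weight 1/48
  (Z=0, X=1, W=2, Y=1) weight 1/48
  (Z=0, X=1, W=3, Y=1) weight 1/48
  (Z=1, X=0, W=2, Y=2) weight 1/96
  (Z=1, X=0, W=3, Y=2) weight 1/96
  (Z=1, X=1, W=2, Y=1) weight 1/96
  (Z=1, X=1, W=3, Y=1) weight 1/96
  … 8 more
Group by X:
  weight(X=0) = 1/6
  weight(X=1) = 13/96
Total weight = 1/6 + 13/96 = 29/96
P(X=0 | obs) = 1/6 / 29/96 = 16/29
P(X=1 | obs) = 13/96 / 29/96 = 13/29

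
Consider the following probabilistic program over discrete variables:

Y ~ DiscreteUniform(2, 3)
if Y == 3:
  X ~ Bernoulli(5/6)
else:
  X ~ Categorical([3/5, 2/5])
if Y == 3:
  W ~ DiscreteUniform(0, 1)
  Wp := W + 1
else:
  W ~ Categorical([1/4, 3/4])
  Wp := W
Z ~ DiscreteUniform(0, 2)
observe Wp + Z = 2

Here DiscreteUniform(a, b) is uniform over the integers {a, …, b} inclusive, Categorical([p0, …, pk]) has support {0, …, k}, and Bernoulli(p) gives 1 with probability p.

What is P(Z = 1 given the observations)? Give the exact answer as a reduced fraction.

Enumerate traces; 8 have nonzero weight after conditioning:
  (Y=2, X=0, W=0, Z=2) weight 1/40
  (Y=2, X=0, W=1, Z=1) weight 3/40
  (Y=2, X=1, W=0, Z=2) weight 1/60
  (Y=2, X=1, W=1, Z=1) weight 1/20
  (Y=3, X=0, W=0, Z=1) weight 1/72
  (Y=3, X=0, W=1, Z=0) weight 1/72
  (Y=3, X=1, W=0, Z=1) weight 5/72
  (Y=3, X=1, W=1, Z=0) weight 5/72
Group by Z:
  weight(Z=0) = 1/12
  weight(Z=1) = 5/24
  weight(Z=2) = 1/24
Total weight = 1/12 + 5/24 + 1/24 = 1/3
P(Z=0 | obs) = 1/12 / 1/3 = 1/4
P(Z=1 | obs) = 5/24 / 1/3 = 5/8
P(Z=2 | obs) = 1/24 / 1/3 = 1/8

P(Z = 1 | obs) = 5/8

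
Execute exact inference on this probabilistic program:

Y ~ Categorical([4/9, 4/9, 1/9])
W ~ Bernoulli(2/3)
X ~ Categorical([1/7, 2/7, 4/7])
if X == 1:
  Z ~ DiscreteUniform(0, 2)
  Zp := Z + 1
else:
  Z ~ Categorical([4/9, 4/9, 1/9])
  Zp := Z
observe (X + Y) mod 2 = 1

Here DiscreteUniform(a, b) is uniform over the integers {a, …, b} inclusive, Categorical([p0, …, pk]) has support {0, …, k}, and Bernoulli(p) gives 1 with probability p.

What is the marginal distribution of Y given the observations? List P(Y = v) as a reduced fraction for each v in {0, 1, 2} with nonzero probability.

P(Y=0) = 4/15, P(Y=1) = 2/3, P(Y=2) = 1/15

Enumerate traces; 24 have nonzero weight after conditioning:
  (Y=0, W=0, X=1, Z=0) weight 8/567
  (Y=0, W=0, X=1, Z=1) weight 8/567
  (Y=0, W=0, X=1, Z=2) weight 8/567
  (Y=0, W=1, X=1, Z=0) weight 16/567
  (Y=0, W=1, X=1, Z=1) weight 16/567
  (Y=0, W=1, X=1, Z=2) weight 16/567
  (Y=1, W=0, X=0, Z=0) weight 16/1701
  (Y=1, W=0, X=0, Z=1) weight 16/1701
  (Y=2, W=0, X=1, Z=0) weight 2/567
  … 15 more
Group by Y:
  weight(Y=0) = 8/63
  weight(Y=1) = 20/63
  weight(Y=2) = 2/63
Total weight = 8/63 + 20/63 + 2/63 = 10/21
P(Y=0 | obs) = 8/63 / 10/21 = 4/15
P(Y=1 | obs) = 20/63 / 10/21 = 2/3
P(Y=2 | obs) = 2/63 / 10/21 = 1/15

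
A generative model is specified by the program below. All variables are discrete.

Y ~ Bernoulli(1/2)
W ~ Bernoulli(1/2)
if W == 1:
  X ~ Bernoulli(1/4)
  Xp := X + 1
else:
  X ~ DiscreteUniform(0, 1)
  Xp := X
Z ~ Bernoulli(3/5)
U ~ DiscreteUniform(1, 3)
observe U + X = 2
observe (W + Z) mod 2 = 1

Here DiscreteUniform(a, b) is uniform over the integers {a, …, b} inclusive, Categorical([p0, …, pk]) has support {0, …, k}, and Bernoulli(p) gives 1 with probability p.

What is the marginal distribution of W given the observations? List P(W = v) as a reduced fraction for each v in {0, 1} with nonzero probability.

Enumerate traces; 8 have nonzero weight after conditioning:
  (Y=0, W=0, X=0, Z=1, U=2) weight 1/40
  (Y=0, W=0, X=1, Z=1, U=1) weight 1/40
  (Y=0, W=1, X=0, Z=0, U=2) weight 1/40
  (Y=0, W=1, X=1, Z=0, U=1) weight 1/120
  (Y=1, W=0, X=0, Z=1, U=2) weight 1/40
  (Y=1, W=0, X=1, Z=1, U=1) weight 1/40
  (Y=1, W=1, X=0, Z=0, U=2) weight 1/40
  (Y=1, W=1, X=1, Z=0, U=1) weight 1/120
Group by W:
  weight(W=0) = 1/10
  weight(W=1) = 1/15
Total weight = 1/10 + 1/15 = 1/6
P(W=0 | obs) = 1/10 / 1/6 = 3/5
P(W=1 | obs) = 1/15 / 1/6 = 2/5

P(W=0) = 3/5, P(W=1) = 2/5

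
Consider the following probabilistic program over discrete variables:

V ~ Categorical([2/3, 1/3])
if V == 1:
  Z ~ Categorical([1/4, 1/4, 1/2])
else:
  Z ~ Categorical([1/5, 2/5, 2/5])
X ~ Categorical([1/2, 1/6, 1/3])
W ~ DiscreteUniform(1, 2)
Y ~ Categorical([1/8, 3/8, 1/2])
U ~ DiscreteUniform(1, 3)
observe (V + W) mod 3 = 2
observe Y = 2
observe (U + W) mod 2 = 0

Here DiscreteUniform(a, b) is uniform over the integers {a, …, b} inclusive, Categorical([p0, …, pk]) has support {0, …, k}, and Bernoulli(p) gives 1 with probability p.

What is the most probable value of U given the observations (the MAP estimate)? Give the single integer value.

Enumerate traces; 27 have nonzero weight after conditioning:
  (V=0, Z=0, X=0, W=2, Y=2, U=2) weight 1/180
  (V=0, Z=0, X=1, W=2, Y=2, U=2) weight 1/540
  (V=0, Z=0, X=2, W=2, Y=2, U=2) weight 1/270
  (V=0, Z=1, X=0, W=2, Y=2, U=2) weight 1/90
  (V=0, Z=1, X=1, W=2, Y=2, U=2) weight 1/270
  (V=0, Z=1, X=2, W=2, Y=2, U=2) weight 1/135
  (V=0, Z=2, X=0, W=2, Y=2, U=2) weight 1/90
  (V=0, Z=2, X=1, W=2, Y=2, U=2) weight 1/270
  (V=1, Z=0, X=0, W=1, Y=2, U=1) weight 1/288
  (V=1, Z=0, X=0, W=1, Y=2, U=3) weight 1/288
  … 17 more
Group by U:
  weight(U=1) = 1/36
  weight(U=2) = 1/18
  weight(U=3) = 1/36
Total weight = 1/36 + 1/18 + 1/36 = 1/9
P(U=1 | obs) = 1/36 / 1/9 = 1/4
P(U=2 | obs) = 1/18 / 1/9 = 1/2
P(U=3 | obs) = 1/36 / 1/9 = 1/4
argmax = 2

argmax_v P(U = v | obs) = 2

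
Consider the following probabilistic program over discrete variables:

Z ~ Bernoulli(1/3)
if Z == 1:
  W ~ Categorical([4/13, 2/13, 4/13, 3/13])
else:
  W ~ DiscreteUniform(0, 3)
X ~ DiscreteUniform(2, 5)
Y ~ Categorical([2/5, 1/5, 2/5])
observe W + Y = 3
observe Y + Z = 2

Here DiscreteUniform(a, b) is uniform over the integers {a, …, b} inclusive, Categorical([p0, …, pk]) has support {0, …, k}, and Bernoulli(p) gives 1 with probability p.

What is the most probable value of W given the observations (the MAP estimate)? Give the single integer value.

argmax_v P(W = v | obs) = 1

Enumerate traces; 8 have nonzero weight after conditioning:
  (Z=0, W=1, X=2, Y=2) weight 1/60
  (Z=0, W=1, X=3, Y=2) weight 1/60
  (Z=0, W=1, X=4, Y=2) weight 1/60
  (Z=0, W=1, X=5, Y=2) weight 1/60
  (Z=1, W=2, X=2, Y=1) weight 1/195
  (Z=1, W=2, X=3, Y=1) weight 1/195
  (Z=1, W=2, X=4, Y=1) weight 1/195
  (Z=1, W=2, X=5, Y=1) weight 1/195
Group by W:
  weight(W=1) = 1/15
  weight(W=2) = 4/195
Total weight = 1/15 + 4/195 = 17/195
P(W=1 | obs) = 1/15 / 17/195 = 13/17
P(W=2 | obs) = 4/195 / 17/195 = 4/17
argmax = 1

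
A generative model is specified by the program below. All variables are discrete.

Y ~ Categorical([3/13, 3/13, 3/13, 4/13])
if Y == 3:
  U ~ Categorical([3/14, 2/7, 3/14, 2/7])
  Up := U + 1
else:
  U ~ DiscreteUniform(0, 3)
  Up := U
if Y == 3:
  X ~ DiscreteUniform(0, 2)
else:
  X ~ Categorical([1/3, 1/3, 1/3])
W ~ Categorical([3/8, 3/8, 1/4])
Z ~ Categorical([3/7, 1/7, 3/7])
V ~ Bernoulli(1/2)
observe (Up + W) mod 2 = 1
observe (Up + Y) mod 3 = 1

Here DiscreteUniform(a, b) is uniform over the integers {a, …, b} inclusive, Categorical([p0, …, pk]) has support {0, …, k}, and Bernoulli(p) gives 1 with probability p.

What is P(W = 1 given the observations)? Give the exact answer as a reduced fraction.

Enumerate traces; 162 have nonzero weight after conditioning:
  (Y=0, U=1, X=0, W=0, Z=0, V=0) weight 9/5824
  (Y=0, U=1, X=0, W=0, Z=0, V=1) weight 9/5824
  (Y=0, U=1, X=0, W=0, Z=1, V=0) weight 3/5824
  (Y=0, U=1, X=0, W=0, Z=1, V=1) weight 3/5824
  (Y=0, U=1, X=0, W=0, Z=2, V=0) weight 9/5824
  (Y=0, U=1, X=0, W=0, Z=2, V=1) weight 9/5824
  (Y=0, U=1, X=0, W=2, Z=0, V=0) weight 3/2912
  (Y=0, U=1, X=0, W=2, Z=0, V=1) weight 3/2912
  (Y=1, U=0, X=0, W=1, Z=0, V=0) weight 9/5824
  … 153 more
Group by W:
  weight(W=0) = 99/1456
  weight(W=1) = 111/1456
  weight(W=2) = 33/728
Total weight = 99/1456 + 111/1456 + 33/728 = 69/364
P(W=0 | obs) = 99/1456 / 69/364 = 33/92
P(W=1 | obs) = 111/1456 / 69/364 = 37/92
P(W=2 | obs) = 33/728 / 69/364 = 11/46

P(W = 1 | obs) = 37/92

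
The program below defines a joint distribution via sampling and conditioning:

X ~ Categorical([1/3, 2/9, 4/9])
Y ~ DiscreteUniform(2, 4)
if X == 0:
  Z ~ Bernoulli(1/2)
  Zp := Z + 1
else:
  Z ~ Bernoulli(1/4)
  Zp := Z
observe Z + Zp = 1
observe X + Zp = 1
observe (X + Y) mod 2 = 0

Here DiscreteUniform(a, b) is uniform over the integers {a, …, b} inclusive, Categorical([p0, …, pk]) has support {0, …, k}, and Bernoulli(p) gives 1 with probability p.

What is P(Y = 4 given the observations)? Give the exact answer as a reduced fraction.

P(Y = 4 | obs) = 1/2

Enumerate traces; 2 have nonzero weight after conditioning:
  (X=0, Y=2, Z=0) weight 1/18
  (X=0, Y=4, Z=0) weight 1/18
Group by Y:
  weight(Y=2) = 1/18
  weight(Y=4) = 1/18
Total weight = 1/18 + 1/18 = 1/9
P(Y=2 | obs) = 1/18 / 1/9 = 1/2
P(Y=4 | obs) = 1/18 / 1/9 = 1/2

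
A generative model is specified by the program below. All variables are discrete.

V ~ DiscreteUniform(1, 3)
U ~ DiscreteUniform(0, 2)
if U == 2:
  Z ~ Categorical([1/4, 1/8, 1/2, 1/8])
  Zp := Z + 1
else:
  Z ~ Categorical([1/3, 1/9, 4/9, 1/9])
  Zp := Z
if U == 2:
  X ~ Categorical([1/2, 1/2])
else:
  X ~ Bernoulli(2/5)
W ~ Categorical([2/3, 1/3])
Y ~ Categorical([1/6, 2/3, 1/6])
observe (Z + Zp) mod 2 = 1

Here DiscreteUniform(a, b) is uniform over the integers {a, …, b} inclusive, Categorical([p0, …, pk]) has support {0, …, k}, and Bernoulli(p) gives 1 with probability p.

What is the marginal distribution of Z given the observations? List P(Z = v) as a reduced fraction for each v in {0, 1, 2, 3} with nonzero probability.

Enumerate traces; 144 have nonzero weight after conditioning:
  (V=1, U=2, Z=0, X=0, W=0, Y=0) weight 1/648
  (V=1, U=2, Z=0, X=0, W=0, Y=1) weight 1/162
  (V=1, U=2, Z=0, X=0, W=0, Y=2) weight 1/648
  (V=1, U=2, Z=0, X=0, W=1, Y=0) weight 1/1296
  (V=1, U=2, Z=0, X=0, W=1, Y=1) weight 1/324
  (V=1, U=2, Z=0, X=0, W=1, Y=2) weight 1/1296
  (V=1, U=2, Z=0, X=1, W=0, Y=0) weight 1/648
  (V=1, U=2, Z=0, X=1, W=0, Y=1) weight 1/162
  (V=1, U=2, Z=1, X=0, W=0, Y=0) weight 1/1296
  (V=1, U=2, Z=2, X=0, W=0, Y=0) weight 1/324
  … 134 more
Group by Z:
  weight(Z=0) = 1/12
  weight(Z=1) = 1/24
  weight(Z=2) = 1/6
  weight(Z=3) = 1/24
Total weight = 1/12 + 1/24 + 1/6 + 1/24 = 1/3
P(Z=0 | obs) = 1/12 / 1/3 = 1/4
P(Z=1 | obs) = 1/24 / 1/3 = 1/8
P(Z=2 | obs) = 1/6 / 1/3 = 1/2
P(Z=3 | obs) = 1/24 / 1/3 = 1/8

P(Z=0) = 1/4, P(Z=1) = 1/8, P(Z=2) = 1/2, P(Z=3) = 1/8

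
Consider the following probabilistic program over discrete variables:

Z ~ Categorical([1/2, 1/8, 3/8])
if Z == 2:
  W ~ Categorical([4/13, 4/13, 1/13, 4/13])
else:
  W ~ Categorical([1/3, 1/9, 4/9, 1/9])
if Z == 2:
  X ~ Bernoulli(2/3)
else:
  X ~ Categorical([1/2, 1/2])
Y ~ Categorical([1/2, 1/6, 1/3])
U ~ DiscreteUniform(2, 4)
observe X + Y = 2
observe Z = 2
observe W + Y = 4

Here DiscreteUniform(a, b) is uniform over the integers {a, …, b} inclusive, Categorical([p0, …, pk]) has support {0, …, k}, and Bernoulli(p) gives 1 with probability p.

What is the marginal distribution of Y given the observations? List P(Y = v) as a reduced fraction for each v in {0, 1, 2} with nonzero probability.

P(Y=1) = 4/5, P(Y=2) = 1/5

Enumerate traces; 6 have nonzero weight after conditioning:
  (Z=2, W=2, X=0, Y=2, U=2) weight 1/936
  (Z=2, W=2, X=0, Y=2, U=3) weight 1/936
  (Z=2, W=2, X=0, Y=2, U=4) weight 1/936
  (Z=2, W=3, X=1, Y=1, U=2) weight 1/234
  (Z=2, W=3, X=1, Y=1, U=3) weight 1/234
  (Z=2, W=3, X=1, Y=1, U=4) weight 1/234
Group by Y:
  weight(Y=1) = 1/78
  weight(Y=2) = 1/312
Total weight = 1/78 + 1/312 = 5/312
P(Y=1 | obs) = 1/78 / 5/312 = 4/5
P(Y=2 | obs) = 1/312 / 5/312 = 1/5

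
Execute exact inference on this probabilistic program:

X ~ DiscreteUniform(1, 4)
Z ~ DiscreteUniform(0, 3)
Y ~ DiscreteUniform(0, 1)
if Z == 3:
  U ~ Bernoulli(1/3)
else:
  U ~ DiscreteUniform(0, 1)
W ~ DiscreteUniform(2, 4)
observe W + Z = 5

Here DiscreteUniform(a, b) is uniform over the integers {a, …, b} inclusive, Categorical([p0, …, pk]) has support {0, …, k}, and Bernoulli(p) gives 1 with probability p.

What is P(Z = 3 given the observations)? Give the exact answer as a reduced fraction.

P(Z = 3 | obs) = 1/3

Enumerate traces; 48 have nonzero weight after conditioning:
  (X=1, Z=1, Y=0, U=0, W=4) weight 1/192
  (X=1, Z=1, Y=0, U=1, W=4) weight 1/192
  (X=1, Z=1, Y=1, U=0, W=4) weight 1/192
  (X=1, Z=1, Y=1, U=1, W=4) weight 1/192
  (X=1, Z=2, Y=0, U=0, W=3) weight 1/192
  (X=1, Z=2, Y=0, U=1, W=3) weight 1/192
  (X=1, Z=2, Y=1, U=0, W=3) weight 1/192
  (X=1, Z=2, Y=1, U=1, W=3) weight 1/192
  (X=1, Z=3, Y=0, U=0, W=2) weight 1/144
  … 39 more
Group by Z:
  weight(Z=1) = 1/12
  weight(Z=2) = 1/12
  weight(Z=3) = 1/12
Total weight = 1/12 + 1/12 + 1/12 = 1/4
P(Z=1 | obs) = 1/12 / 1/4 = 1/3
P(Z=2 | obs) = 1/12 / 1/4 = 1/3
P(Z=3 | obs) = 1/12 / 1/4 = 1/3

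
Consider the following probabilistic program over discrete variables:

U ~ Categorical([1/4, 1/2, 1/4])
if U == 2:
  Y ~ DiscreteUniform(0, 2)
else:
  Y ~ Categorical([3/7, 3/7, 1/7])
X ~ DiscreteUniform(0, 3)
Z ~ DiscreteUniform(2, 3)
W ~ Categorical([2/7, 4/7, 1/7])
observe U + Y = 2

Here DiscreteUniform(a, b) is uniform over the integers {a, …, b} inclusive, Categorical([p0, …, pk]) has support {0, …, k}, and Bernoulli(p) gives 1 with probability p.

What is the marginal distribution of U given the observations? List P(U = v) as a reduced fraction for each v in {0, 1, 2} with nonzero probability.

P(U=0) = 3/28, P(U=1) = 9/14, P(U=2) = 1/4

Enumerate traces; 72 have nonzero weight after conditioning:
  (U=0, Y=2, X=0, Z=2, W=0) weight 1/784
  (U=0, Y=2, X=0, Z=2, W=1) weight 1/392
  (U=0, Y=2, X=0, Z=2, W=2) weight 1/1568
  (U=0, Y=2, X=0, Z=3, W=0) weight 1/784
  (U=0, Y=2, X=0, Z=3, W=1) weight 1/392
  (U=0, Y=2, X=0, Z=3, W=2) weight 1/1568
  (U=0, Y=2, X=1, Z=2, W=0) weight 1/784
  (U=0, Y=2, X=1, Z=2, W=1) weight 1/392
  (U=1, Y=1, X=0, Z=2, W=0) weight 3/392
  (U=2, Y=0, X=0, Z=2, W=0) weight 1/336
  … 62 more
Group by U:
  weight(U=0) = 1/28
  weight(U=1) = 3/14
  weight(U=2) = 1/12
Total weight = 1/28 + 3/14 + 1/12 = 1/3
P(U=0 | obs) = 1/28 / 1/3 = 3/28
P(U=1 | obs) = 3/14 / 1/3 = 9/14
P(U=2 | obs) = 1/12 / 1/3 = 1/4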